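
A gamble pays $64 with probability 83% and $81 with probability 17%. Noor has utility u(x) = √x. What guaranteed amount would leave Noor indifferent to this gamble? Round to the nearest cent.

$66.75

E[u] = 0.83·√64 + 0.17·√81 = 0.83·8 + 0.17·9 = 8.17
CE = (8.17)² = 66.7489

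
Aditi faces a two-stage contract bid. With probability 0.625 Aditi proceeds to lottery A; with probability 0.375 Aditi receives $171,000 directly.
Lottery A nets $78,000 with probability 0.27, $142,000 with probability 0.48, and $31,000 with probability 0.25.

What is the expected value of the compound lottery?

EV(A) = 0.27 × 78000 + 0.48 × 142000 + 0.25 × 31000 = 21060 + 68160 + 7750 = 96970
Branch B: 171000 (certain)
Overall = 0.625 × 96970 + 0.375 × 171000 = 60606.25 + 64125 = 124731.25

$124,731.25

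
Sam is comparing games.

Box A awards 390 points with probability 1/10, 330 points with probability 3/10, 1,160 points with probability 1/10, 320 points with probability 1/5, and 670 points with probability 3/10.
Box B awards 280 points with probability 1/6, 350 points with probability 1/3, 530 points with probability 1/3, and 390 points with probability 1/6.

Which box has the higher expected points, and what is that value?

Box A = 1/10 × 390 + 3/10 × 330 + 1/10 × 1160 + 1/5 × 320 + 3/10 × 670 = 39 + 99 + 116 + 64 + 201 = 519
Box B = 1/6 × 280 + 1/3 × 350 + 1/3 × 530 + 1/6 × 390 = 46.6667 + 116.6667 + 176.6667 + 65 = 405

Box A (519 points)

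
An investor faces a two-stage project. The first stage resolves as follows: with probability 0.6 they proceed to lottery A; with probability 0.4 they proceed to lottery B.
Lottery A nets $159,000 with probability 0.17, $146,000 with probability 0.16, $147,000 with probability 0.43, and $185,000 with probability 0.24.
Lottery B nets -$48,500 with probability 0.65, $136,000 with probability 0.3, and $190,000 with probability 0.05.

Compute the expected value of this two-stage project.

$102,310

EV(A) = 0.17 × 159000 + 0.16 × 146000 + 0.43 × 147000 + 0.24 × 185000 = 27030 + 23360 + 63210 + 44400 = 158000
EV(B) = 0.65 × (-48500) + 0.3 × 136000 + 0.05 × 190000 = -31525 + 40800 + 9500 = 18775
Overall = 0.6 × 158000 + 0.4 × 18775 = 94800 + 7510 = 102310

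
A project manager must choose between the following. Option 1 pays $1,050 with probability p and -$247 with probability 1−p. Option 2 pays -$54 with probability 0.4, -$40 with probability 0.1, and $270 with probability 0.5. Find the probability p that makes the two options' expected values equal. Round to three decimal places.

EV(Option 2) = 0.4 × (-54) + 0.1 × (-40) + 0.5 × 270 = -21.6 − 4 + 135 = 109.4
p·1050 + (1−p)·(-247) = 109.4
1297p − 247 = 109.4
p = (109.4 + 247) / 1297

p = 0.275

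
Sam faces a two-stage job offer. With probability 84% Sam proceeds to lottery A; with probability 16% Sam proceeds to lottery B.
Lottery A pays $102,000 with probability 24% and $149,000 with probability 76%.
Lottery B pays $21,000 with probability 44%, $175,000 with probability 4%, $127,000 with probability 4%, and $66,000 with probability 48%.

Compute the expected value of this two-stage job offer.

$124,164.80

EV(A) = 0.24 × 102000 + 0.76 × 149000 = 24480 + 113240 = 137720
EV(B) = 0.44 × 21000 + 0.04 × 175000 + 0.04 × 127000 + 0.48 × 66000 = 9240 + 7000 + 5080 + 31680 = 53000
Overall = 0.84 × 137720 + 0.16 × 53000 = 115684.8 + 8480 = 124164.8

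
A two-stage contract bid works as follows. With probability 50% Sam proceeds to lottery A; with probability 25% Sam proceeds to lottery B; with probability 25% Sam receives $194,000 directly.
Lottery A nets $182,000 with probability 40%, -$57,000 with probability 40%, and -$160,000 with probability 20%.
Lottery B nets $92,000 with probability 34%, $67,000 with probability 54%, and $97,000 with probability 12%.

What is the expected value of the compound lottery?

EV(A) = 0.4 × 182000 + 0.4 × (-57000) + 0.2 × (-160000) = 72800 − 22800 − 32000 = 18000
EV(B) = 0.34 × 92000 + 0.54 × 67000 + 0.12 × 97000 = 31280 + 36180 + 11640 = 79100
Branch C: 194000 (certain)
Overall = 0.5 × 18000 + 0.25 × 79100 + 0.25 × 194000 = 9000 + 19775 + 48500 = 77275

$77,275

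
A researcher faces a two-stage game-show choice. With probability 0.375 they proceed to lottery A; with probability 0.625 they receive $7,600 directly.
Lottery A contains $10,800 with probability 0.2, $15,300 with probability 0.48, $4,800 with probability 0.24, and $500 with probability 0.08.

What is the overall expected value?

EV(A) = 0.2 × 10800 + 0.48 × 15300 + 0.24 × 4800 + 0.08 × 500 = 2160 + 7344 + 1152 + 40 = 10696
Branch B: 7600 (certain)
Overall = 0.375 × 10696 + 0.625 × 7600 = 4011 + 4750 = 8761

$8,761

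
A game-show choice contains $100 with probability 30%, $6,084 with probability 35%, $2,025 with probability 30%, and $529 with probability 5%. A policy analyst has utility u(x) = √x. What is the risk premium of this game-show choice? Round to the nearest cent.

E[u] = 0.3·√100 + 0.35·√6084 + 0.3·√2025 + 0.05·√529 = 0.3·10 + 0.35·78 + 0.3·45 + 0.05·23 = 44.95
CE = (44.95)² = 2020.5025
Risk premium = EV − CE = 2793.35 − 2020.5025 = 772.8475

$772.85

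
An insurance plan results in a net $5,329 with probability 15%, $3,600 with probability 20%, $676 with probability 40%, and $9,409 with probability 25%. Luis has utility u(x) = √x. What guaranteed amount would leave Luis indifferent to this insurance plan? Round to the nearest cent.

E[u] = 0.15·√5329 + 0.2·√3600 + 0.4·√676 + 0.25·√9409 = 0.15·73 + 0.2·60 + 0.4·26 + 0.25·97 = 57.6
CE = (57.6)² = 3317.76

$3,317.76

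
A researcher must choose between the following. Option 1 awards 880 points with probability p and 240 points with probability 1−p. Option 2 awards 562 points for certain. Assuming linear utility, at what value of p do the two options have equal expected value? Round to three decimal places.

p = 0.503

p·880 + (1−p)·240 = 562
640p + 240 = 562
p = (562 − 240) / 640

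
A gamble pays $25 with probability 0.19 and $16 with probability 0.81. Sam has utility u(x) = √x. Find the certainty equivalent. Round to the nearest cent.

$17.56

E[u] = 0.19·√25 + 0.81·√16 = 0.19·5 + 0.81·4 = 4.19
CE = (4.19)² = 17.5561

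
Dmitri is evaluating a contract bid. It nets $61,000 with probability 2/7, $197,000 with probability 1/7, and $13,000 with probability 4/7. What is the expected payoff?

EV = 2/7 × 61000 + 1/7 × 197000 + 4/7 × 13000 = 17428.5714 + 28142.8571 + 7428.5714 = 53000

$53,000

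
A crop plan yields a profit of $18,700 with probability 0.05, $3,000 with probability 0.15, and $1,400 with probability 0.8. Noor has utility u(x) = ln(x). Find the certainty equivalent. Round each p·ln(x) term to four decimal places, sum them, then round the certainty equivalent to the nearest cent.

$1,786.83

E[u] = 0.05·ln(18700) + 0.15·ln(3000) + 0.8·ln(1400) = 0.4918 + 1.2010 + 5.7954 = 7.4882
CE = e^7.4882 ≈ 1786.83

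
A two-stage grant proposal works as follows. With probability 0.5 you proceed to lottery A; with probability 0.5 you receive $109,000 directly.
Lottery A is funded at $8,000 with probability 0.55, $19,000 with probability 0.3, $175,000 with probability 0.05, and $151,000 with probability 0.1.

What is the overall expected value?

EV(A) = 0.55 × 8000 + 0.3 × 19000 + 0.05 × 175000 + 0.1 × 151000 = 4400 + 5700 + 8750 + 15100 = 33950
Branch B: 109000 (certain)
Overall = 0.5 × 33950 + 0.5 × 109000 = 16975 + 54500 = 71475

$71,475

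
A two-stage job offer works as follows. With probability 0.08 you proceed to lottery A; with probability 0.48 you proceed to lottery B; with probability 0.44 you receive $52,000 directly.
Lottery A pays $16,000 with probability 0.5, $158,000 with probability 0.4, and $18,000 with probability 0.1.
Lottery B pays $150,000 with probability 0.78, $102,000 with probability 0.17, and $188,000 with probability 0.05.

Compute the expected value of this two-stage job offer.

$97,715.20

EV(A) = 0.5 × 16000 + 0.4 × 158000 + 0.1 × 18000 = 8000 + 63200 + 1800 = 73000
EV(B) = 0.78 × 150000 + 0.17 × 102000 + 0.05 × 188000 = 117000 + 17340 + 9400 = 143740
Branch C: 52000 (certain)
Overall = 0.08 × 73000 + 0.48 × 143740 + 0.44 × 52000 = 5840 + 68995.2 + 22880 = 97715.2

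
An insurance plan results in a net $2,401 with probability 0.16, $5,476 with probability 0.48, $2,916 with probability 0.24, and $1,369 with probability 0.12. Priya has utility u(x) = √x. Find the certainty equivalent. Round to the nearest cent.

E[u] = 0.16·√2401 + 0.48·√5476 + 0.24·√2916 + 0.12·√1369 = 0.16·49 + 0.48·74 + 0.24·54 + 0.12·37 = 60.76
CE = (60.76)² = 3691.7776

$3,691.78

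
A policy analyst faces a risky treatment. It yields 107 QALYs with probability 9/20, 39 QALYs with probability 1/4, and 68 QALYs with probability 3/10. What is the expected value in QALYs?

EV = 9/20 × 107 + 1/4 × 39 + 3/10 × 68 = 48.15 + 9.75 + 20.4 = 78.3

78.3 QALYs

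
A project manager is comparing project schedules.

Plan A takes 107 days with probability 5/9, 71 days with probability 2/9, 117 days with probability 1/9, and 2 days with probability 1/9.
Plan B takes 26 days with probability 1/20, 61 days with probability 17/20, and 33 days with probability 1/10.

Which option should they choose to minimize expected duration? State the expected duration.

Plan B (56.45 days)

Plan A = 5/9 × 107 + 2/9 × 71 + 1/9 × 117 + 1/9 × 2 = 59.4444 + 15.7778 + 13 + 0.2222 = 88.4444
Plan B = 1/20 × 26 + 17/20 × 61 + 1/10 × 33 = 1.3 + 51.85 + 3.3 = 56.45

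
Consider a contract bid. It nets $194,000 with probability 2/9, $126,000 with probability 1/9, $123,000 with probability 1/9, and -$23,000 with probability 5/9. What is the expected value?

EV = 2/9 × 194000 + 1/9 × 126000 + 1/9 × 123000 + 5/9 × (-23000) = 43111.1111 + 14000 + 13666.6667 − 12777.7778 = 58000

$58,000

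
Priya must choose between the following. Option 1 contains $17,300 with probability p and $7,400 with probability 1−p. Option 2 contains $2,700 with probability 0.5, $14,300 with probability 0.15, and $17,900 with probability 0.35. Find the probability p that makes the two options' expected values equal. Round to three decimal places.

EV(Option 2) = 0.5 × 2700 + 0.15 × 14300 + 0.35 × 17900 = 1350 + 2145 + 6265 = 9760
p·17300 + (1−p)·7400 = 9760
9900p + 7400 = 9760
p = (9760 − 7400) / 9900

p = 0.238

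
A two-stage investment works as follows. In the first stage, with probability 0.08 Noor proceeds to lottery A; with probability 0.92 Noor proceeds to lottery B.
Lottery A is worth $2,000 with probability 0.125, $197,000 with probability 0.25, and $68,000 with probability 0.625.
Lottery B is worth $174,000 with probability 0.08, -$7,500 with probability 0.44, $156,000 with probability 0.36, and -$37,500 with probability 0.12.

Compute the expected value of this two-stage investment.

EV(A) = 0.125 × 2000 + 0.25 × 197000 + 0.625 × 68000 = 250 + 49250 + 42500 = 92000
EV(B) = 0.08 × 174000 + 0.44 × (-7500) + 0.36 × 156000 + 0.12 × (-37500) = 13920 − 3300 + 56160 − 4500 = 62280
Overall = 0.08 × 92000 + 0.92 × 62280 = 7360 + 57297.6 = 64657.6

$64,657.60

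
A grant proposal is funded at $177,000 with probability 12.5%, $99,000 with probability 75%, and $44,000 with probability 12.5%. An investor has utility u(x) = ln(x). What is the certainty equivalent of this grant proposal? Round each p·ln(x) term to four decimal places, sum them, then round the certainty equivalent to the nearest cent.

E[u] = 0.125·ln(177000) + 0.75·ln(99000) + 0.125·ln(44000) = 1.5105 + 8.6272 + 1.3365 = 11.4742
CE = e^11.4742 ≈ 96201.48

$96,201.48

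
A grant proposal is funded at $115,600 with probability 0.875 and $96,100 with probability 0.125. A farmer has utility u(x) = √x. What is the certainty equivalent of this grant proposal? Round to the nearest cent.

E[u] = 0.875·√115600 + 0.125·√96100 = 0.875·340 + 0.125·310 = 336.25
CE = (336.25)² = 113064.0625

$113,064.06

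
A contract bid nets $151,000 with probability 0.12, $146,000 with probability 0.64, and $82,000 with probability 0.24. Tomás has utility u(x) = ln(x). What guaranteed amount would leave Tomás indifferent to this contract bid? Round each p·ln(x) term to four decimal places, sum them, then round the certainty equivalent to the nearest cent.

E[u] = 0.12·ln(151000) + 0.64·ln(146000) + 0.24·ln(82000) = 1.4310 + 7.6105 + 2.7155 = 11.7570
CE = e^11.7570 ≈ 127643.95

$127,643.95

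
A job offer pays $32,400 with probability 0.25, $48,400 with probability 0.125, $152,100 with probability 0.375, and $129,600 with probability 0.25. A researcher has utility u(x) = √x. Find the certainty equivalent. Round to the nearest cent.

$95,326.56

E[u] = 0.25·√32400 + 0.125·√48400 + 0.375·√152100 + 0.25·√129600 = 0.25·180 + 0.125·220 + 0.375·390 + 0.25·360 = 308.75
CE = (308.75)² = 95326.5625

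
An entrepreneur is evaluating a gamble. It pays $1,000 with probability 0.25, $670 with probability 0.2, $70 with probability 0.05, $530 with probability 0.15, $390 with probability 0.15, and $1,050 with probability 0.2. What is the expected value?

EV = 0.25 × 1000 + 0.2 × 670 + 0.05 × 70 + 0.15 × 530 + 0.15 × 390 + 0.2 × 1050 = 250 + 134 + 3.5 + 79.5 + 58.5 + 210 = 735.5

$735.50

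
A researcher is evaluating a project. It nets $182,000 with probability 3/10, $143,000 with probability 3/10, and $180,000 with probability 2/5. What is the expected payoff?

EV = 3/10 × 182000 + 3/10 × 143000 + 2/5 × 180000 = 54600 + 42900 + 72000 = 169500

$169,500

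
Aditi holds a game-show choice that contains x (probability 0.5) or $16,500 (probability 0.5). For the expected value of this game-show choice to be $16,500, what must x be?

x = $16,500

0.5·x + 0.5·16500 = 16500
0.5·x = 16500 − 8250 = 8250
x = 8250 / 0.5 = 16500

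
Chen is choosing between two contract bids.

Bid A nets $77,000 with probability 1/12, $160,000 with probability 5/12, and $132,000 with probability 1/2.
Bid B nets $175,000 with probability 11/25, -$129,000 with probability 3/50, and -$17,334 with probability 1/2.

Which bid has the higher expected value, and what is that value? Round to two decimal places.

Bid A = 1/12 × 77000 + 5/12 × 160000 + 1/2 × 132000 = 6416.6667 + 66666.6667 + 66000 = 139083.3333
Bid B = 11/25 × 175000 + 3/50 × (-129000) + 1/2 × (-17334) = 77000 − 7740 − 8667 = 60593

Bid A ($139,083.33)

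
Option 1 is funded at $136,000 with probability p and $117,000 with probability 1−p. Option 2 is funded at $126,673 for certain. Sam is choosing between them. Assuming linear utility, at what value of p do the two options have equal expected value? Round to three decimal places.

p·136000 + (1−p)·117000 = 126673
19000p + 117000 = 126673
p = (126673 − 117000) / 19000

p = 0.509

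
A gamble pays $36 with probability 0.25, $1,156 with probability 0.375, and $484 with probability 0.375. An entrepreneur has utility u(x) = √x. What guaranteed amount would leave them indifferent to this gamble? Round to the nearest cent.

E[u] = 0.25·√36 + 0.375·√1156 + 0.375·√484 = 0.25·6 + 0.375·34 + 0.375·22 = 22.5
CE = (22.5)² = 506.25

$506.25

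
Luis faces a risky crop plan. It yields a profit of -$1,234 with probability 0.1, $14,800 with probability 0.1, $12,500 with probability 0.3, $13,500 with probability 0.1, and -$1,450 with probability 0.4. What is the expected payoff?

EV = 0.1 × (-1234) + 0.1 × 14800 + 0.3 × 12500 + 0.1 × 13500 + 0.4 × (-1450) = -123.4 + 1480 + 3750 + 1350 − 580 = 5876.6

$5,876.60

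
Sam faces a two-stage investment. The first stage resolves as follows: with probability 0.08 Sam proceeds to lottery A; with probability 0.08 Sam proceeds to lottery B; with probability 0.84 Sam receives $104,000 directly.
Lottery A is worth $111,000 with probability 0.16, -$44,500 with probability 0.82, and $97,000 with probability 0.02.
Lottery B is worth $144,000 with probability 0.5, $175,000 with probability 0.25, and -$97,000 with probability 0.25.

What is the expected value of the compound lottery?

$93,336.80

EV(A) = 0.16 × 111000 + 0.82 × (-44500) + 0.02 × 97000 = 17760 − 36490 + 1940 = -16790
EV(B) = 0.5 × 144000 + 0.25 × 175000 + 0.25 × (-97000) = 72000 + 43750 − 24250 = 91500
Branch C: 104000 (certain)
Overall = 0.08 × (-16790) + 0.08 × 91500 + 0.84 × 104000 = -1343.2 + 7320 + 87360 = 93336.8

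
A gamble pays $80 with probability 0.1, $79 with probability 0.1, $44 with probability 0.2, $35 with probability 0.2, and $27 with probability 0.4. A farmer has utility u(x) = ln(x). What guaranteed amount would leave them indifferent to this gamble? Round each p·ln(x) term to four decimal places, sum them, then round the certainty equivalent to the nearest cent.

$38.91

E[u] = 0.1·ln(80) + 0.1·ln(79) + 0.2·ln(44) + 0.2·ln(35) + 0.4·ln(27) = 0.4382 + 0.4369 + 0.7568 + 0.7111 + 1.3183 = 3.6613
CE = e^3.6613 ≈ 38.91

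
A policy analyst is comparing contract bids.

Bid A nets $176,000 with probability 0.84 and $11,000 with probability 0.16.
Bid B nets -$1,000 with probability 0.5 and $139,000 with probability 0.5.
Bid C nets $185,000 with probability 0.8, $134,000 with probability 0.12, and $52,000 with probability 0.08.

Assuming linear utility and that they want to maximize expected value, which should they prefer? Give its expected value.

Bid C ($168,240)

Bid A = 0.84 × 176000 + 0.16 × 11000 = 147840 + 1760 = 149600
Bid B = 0.5 × (-1000) + 0.5 × 139000 = -500 + 69500 = 69000
Bid C = 0.8 × 185000 + 0.12 × 134000 + 0.08 × 52000 = 148000 + 16080 + 4160 = 168240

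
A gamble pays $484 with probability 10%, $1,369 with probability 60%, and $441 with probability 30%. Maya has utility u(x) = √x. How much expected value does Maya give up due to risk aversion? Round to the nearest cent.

$59.61

E[u] = 0.1·√484 + 0.6·√1369 + 0.3·√441 = 0.1·22 + 0.6·37 + 0.3·21 = 30.7
CE = (30.7)² = 942.49
Risk premium = EV − CE = 1002.1 − 942.49 = 59.61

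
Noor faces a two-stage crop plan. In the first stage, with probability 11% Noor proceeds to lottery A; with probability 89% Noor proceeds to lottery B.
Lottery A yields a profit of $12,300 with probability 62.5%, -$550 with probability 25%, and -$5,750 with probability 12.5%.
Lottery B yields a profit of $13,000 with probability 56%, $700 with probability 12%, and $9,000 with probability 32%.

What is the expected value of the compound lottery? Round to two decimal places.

EV(A) = 0.625 × 12300 + 0.25 × (-550) + 0.125 × (-5750) = 7687.5 − 137.5 − 718.75 = 6831.25
EV(B) = 0.56 × 13000 + 0.12 × 700 + 0.32 × 9000 = 7280 + 84 + 2880 = 10244
Overall = 0.11 × 6831.25 + 0.89 × 10244 = 751.4375 + 9117.16 = 9868.5975

$9,868.60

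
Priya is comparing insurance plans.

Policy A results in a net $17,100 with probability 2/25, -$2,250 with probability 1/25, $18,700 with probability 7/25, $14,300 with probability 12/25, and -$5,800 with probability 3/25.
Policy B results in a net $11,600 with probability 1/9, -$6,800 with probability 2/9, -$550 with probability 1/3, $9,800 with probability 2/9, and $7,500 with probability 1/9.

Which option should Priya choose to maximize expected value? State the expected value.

Policy A = 2/25 × 17100 + 1/25 × (-2250) + 7/25 × 18700 + 12/25 × 14300 + 3/25 × (-5800) = 1368 − 90 + 5236 + 6864 − 696 = 12682
Policy B = 1/9 × 11600 + 2/9 × (-6800) + 1/3 × (-550) + 2/9 × 9800 + 1/9 × 7500 = 1288.8889 − 1511.1111 − 183.3333 + 2177.7778 + 833.3333 = 2605.5556

Policy A ($12,682)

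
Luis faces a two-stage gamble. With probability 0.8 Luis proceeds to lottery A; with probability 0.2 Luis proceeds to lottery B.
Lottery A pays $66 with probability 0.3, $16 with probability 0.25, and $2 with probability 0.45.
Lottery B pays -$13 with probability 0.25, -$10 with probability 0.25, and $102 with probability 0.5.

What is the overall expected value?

EV(A) = 0.3 × 66 + 0.25 × 16 + 0.45 × 2 = 19.8 + 4 + 0.9 = 24.7
EV(B) = 0.25 × (-13) + 0.25 × (-10) + 0.5 × 102 = -3.25 − 2.5 + 51 = 45.25
Overall = 0.8 × 24.7 + 0.2 × 45.25 = 19.76 + 9.05 = 28.81

$28.81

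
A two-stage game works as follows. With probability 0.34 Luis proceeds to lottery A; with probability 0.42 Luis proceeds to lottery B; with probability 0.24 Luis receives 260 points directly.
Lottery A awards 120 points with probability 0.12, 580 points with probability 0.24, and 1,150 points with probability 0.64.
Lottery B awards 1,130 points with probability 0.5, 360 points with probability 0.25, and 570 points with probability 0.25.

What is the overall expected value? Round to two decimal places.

EV(A) = 0.12 × 120 + 0.24 × 580 + 0.64 × 1150 = 14.4 + 139.2 + 736 = 889.6
EV(B) = 0.5 × 1130 + 0.25 × 360 + 0.25 × 570 = 565 + 90 + 142.5 = 797.5
Branch C: 260 (certain)
Overall = 0.34 × 889.6 + 0.42 × 797.5 + 0.24 × 260 = 302.464 + 334.95 + 62.4 = 699.814

699.81 points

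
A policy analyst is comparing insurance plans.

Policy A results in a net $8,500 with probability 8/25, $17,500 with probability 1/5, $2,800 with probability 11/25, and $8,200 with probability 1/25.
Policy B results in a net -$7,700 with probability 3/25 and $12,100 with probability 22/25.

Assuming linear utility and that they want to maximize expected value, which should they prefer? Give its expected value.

Policy B ($9,724)

Policy A = 8/25 × 8500 + 1/5 × 17500 + 11/25 × 2800 + 1/25 × 8200 = 2720 + 3500 + 1232 + 328 = 7780
Policy B = 3/25 × (-7700) + 22/25 × 12100 = -924 + 10648 = 9724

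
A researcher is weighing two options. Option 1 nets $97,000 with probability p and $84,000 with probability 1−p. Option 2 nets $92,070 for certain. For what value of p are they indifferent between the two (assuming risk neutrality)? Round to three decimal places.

p·97000 + (1−p)·84000 = 92070
13000p + 84000 = 92070
p = (92070 − 84000) / 13000

p = 0.621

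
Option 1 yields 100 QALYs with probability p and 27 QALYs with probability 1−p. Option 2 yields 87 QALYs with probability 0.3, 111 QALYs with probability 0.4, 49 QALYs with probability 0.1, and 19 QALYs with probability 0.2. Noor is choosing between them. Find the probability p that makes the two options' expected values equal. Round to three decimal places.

p = 0.715

EV(Option 2) = 0.3 × 87 + 0.4 × 111 + 0.1 × 49 + 0.2 × 19 = 26.1 + 44.4 + 4.9 + 3.8 = 79.2
p·100 + (1−p)·27 = 79.2
73p + 27 = 79.2
p = (79.2 − 27) / 73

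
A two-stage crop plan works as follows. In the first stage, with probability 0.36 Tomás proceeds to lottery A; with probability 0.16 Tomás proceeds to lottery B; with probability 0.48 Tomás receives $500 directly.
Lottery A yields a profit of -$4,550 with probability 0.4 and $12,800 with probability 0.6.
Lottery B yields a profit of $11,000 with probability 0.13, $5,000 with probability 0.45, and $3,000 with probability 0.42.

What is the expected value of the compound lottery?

$3,140

EV(A) = 0.4 × (-4550) + 0.6 × 12800 = -1820 + 7680 = 5860
EV(B) = 0.13 × 11000 + 0.45 × 5000 + 0.42 × 3000 = 1430 + 2250 + 1260 = 4940
Branch C: 500 (certain)
Overall = 0.36 × 5860 + 0.16 × 4940 + 0.48 × 500 = 2109.6 + 790.4 + 240 = 3140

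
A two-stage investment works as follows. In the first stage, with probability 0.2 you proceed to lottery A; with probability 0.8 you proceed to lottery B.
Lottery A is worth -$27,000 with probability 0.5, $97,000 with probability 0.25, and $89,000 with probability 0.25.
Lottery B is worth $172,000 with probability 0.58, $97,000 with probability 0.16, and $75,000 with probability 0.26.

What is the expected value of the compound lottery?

$114,424

EV(A) = 0.5 × (-27000) + 0.25 × 97000 + 0.25 × 89000 = -13500 + 24250 + 22250 = 33000
EV(B) = 0.58 × 172000 + 0.16 × 97000 + 0.26 × 75000 = 99760 + 15520 + 19500 = 134780
Overall = 0.2 × 33000 + 0.8 × 134780 = 6600 + 107824 = 114424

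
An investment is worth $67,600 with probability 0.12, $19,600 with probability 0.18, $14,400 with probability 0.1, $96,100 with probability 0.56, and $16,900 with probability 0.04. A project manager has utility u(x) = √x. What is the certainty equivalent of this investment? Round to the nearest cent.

E[u] = 0.12·√67600 + 0.18·√19600 + 0.1·√14400 + 0.56·√96100 + 0.04·√16900 = 0.12·260 + 0.18·140 + 0.1·120 + 0.56·310 + 0.04·130 = 247.2
CE = (247.2)² = 61107.84

$61,107.84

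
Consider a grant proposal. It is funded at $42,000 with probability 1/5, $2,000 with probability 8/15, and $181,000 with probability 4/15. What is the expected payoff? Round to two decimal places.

EV = 1/5 × 42000 + 8/15 × 2000 + 4/15 × 181000 = 8400 + 1066.6667 + 48266.6667 = 57733.3333

$57,733.33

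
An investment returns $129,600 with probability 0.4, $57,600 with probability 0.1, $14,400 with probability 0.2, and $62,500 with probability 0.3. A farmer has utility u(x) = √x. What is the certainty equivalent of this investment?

$71,289

E[u] = 0.4·√129600 + 0.1·√57600 + 0.2·√14400 + 0.3·√62500 = 0.4·360 + 0.1·240 + 0.2·120 + 0.3·250 = 267
CE = (267)² = 71289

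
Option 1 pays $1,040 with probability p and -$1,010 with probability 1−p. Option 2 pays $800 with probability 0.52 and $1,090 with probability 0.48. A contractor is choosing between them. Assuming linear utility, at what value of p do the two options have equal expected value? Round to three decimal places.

EV(Option 2) = 0.52 × 800 + 0.48 × 1090 = 416 + 523.2 = 939.2
p·1040 + (1−p)·(-1010) = 939.2
2050p − 1010 = 939.2
p = (939.2 + 1010) / 2050

p = 0.951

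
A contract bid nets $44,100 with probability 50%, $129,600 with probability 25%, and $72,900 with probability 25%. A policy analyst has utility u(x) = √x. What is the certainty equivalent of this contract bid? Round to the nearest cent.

$68,906.25

E[u] = 0.5·√44100 + 0.25·√129600 + 0.25·√72900 = 0.5·210 + 0.25·360 + 0.25·270 = 262.5
CE = (262.5)² = 68906.25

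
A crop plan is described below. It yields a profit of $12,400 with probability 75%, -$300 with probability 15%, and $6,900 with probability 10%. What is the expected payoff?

EV = 0.75 × 12400 + 0.15 × (-300) + 0.1 × 6900 = 9300 − 45 + 690 = 9945

$9,945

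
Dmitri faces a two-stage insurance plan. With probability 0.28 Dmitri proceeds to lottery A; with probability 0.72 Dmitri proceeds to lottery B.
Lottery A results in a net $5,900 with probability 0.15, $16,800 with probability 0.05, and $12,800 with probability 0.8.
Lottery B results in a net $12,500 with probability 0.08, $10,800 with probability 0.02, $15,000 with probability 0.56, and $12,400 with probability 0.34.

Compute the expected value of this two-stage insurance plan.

$13,309.24

EV(A) = 0.15 × 5900 + 0.05 × 16800 + 0.8 × 12800 = 885 + 840 + 10240 = 11965
EV(B) = 0.08 × 12500 + 0.02 × 10800 + 0.56 × 15000 + 0.34 × 12400 = 1000 + 216 + 8400 + 4216 = 13832
Overall = 0.28 × 11965 + 0.72 × 13832 = 3350.2 + 9959.04 = 13309.24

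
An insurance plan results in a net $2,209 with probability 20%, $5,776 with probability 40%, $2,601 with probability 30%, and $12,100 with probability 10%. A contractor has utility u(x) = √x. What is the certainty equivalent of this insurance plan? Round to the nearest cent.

E[u] = 0.2·√2209 + 0.4·√5776 + 0.3·√2601 + 0.1·√12100 = 0.2·47 + 0.4·76 + 0.3·51 + 0.1·110 = 66.1
CE = (66.1)² = 4369.21

$4,369.21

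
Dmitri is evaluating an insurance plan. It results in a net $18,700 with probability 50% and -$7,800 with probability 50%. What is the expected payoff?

EV = 0.5 × 18700 + 0.5 × (-7800) = 9350 − 3900 = 5450

$5,450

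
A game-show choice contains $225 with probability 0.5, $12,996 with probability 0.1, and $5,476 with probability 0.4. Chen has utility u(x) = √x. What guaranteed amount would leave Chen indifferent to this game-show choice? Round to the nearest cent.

E[u] = 0.5·√225 + 0.1·√12996 + 0.4·√5476 = 0.5·15 + 0.1·114 + 0.4·74 = 48.5
CE = (48.5)² = 2352.25

$2,352.25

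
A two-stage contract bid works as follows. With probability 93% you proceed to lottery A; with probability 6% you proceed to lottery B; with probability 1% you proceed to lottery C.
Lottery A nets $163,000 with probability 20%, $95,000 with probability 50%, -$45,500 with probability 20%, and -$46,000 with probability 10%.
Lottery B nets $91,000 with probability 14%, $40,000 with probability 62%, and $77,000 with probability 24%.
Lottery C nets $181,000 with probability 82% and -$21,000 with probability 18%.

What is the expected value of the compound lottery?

$66,559.60

EV(A) = 0.2 × 163000 + 0.5 × 95000 + 0.2 × (-45500) + 0.1 × (-46000) = 32600 + 47500 − 9100 − 4600 = 66400
EV(B) = 0.14 × 91000 + 0.62 × 40000 + 0.24 × 77000 = 12740 + 24800 + 18480 = 56020
EV(C) = 0.82 × 181000 + 0.18 × (-21000) = 148420 − 3780 = 144640
Overall = 0.93 × 66400 + 0.06 × 56020 + 0.01 × 144640 = 61752 + 3361.2 + 1446.4 = 66559.6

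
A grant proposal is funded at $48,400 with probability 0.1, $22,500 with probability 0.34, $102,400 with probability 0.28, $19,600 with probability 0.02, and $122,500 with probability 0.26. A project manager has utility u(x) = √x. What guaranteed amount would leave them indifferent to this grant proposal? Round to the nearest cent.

E[u] = 0.1·√48400 + 0.34·√22500 + 0.28·√102400 + 0.02·√19600 + 0.26·√122500 = 0.1·220 + 0.34·150 + 0.28·320 + 0.02·140 + 0.26·350 = 256.4
CE = (256.4)² = 65740.96

$65,740.96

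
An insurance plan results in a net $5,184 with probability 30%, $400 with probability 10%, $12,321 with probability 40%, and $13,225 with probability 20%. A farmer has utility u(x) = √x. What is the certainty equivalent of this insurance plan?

E[u] = 0.3·√5184 + 0.1·√400 + 0.4·√12321 + 0.2·√13225 = 0.3·72 + 0.1·20 + 0.4·111 + 0.2·115 = 91
CE = (91)² = 8281

$8,281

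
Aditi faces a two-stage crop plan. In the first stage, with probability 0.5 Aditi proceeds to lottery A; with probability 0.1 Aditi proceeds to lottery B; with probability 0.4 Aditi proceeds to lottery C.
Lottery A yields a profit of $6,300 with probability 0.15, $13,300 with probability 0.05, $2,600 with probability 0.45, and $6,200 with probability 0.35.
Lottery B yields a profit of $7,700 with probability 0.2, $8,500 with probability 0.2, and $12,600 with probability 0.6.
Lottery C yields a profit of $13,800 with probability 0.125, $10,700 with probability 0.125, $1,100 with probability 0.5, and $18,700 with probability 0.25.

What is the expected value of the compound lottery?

EV(A) = 0.15 × 6300 + 0.05 × 13300 + 0.45 × 2600 + 0.35 × 6200 = 945 + 665 + 1170 + 2170 = 4950
EV(B) = 0.2 × 7700 + 0.2 × 8500 + 0.6 × 12600 = 1540 + 1700 + 7560 = 10800
EV(C) = 0.125 × 13800 + 0.125 × 10700 + 0.5 × 1100 + 0.25 × 18700 = 1725 + 1337.5 + 550 + 4675 = 8287.5
Overall = 0.5 × 4950 + 0.1 × 10800 + 0.4 × 8287.5 = 2475 + 1080 + 3315 = 6870

$6,870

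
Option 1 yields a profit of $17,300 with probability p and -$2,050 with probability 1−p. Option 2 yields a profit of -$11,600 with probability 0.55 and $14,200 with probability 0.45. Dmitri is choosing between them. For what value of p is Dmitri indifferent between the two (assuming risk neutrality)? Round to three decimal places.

p = 0.106

EV(Option 2) = 0.55 × (-11600) + 0.45 × 14200 = -6380 + 6390 = 10
p·17300 + (1−p)·(-2050) = 10
19350p − 2050 = 10
p = (10 + 2050) / 19350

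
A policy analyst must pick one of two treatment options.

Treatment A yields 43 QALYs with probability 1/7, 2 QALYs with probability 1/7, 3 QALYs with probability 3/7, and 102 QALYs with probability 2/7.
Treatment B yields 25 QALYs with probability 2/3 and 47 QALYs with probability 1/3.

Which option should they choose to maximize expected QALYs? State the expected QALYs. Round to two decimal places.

Treatment A (36.86 QALYs)

Treatment A = 1/7 × 43 + 1/7 × 2 + 3/7 × 3 + 2/7 × 102 = 6.1429 + 0.2857 + 1.2857 + 29.1429 = 36.8571
Treatment B = 2/3 × 25 + 1/3 × 47 = 16.6667 + 15.6667 = 32.3333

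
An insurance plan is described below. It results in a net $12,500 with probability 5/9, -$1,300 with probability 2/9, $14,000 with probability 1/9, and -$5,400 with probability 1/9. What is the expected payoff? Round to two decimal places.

$7,611.11

EV = 5/9 × 12500 + 2/9 × (-1300) + 1/9 × 14000 + 1/9 × (-5400) = 6944.4444 − 288.8889 + 1555.5556 − 600 = 7611.1111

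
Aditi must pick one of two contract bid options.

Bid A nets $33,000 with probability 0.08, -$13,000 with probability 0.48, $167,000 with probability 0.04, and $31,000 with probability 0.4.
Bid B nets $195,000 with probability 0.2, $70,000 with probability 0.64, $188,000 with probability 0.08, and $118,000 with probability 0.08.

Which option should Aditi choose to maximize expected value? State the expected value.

Bid B ($108,280)

Bid A = 0.08 × 33000 + 0.48 × (-13000) + 0.04 × 167000 + 0.4 × 31000 = 2640 − 6240 + 6680 + 12400 = 15480
Bid B = 0.2 × 195000 + 0.64 × 70000 + 0.08 × 188000 + 0.08 × 118000 = 39000 + 44800 + 15040 + 9440 = 108280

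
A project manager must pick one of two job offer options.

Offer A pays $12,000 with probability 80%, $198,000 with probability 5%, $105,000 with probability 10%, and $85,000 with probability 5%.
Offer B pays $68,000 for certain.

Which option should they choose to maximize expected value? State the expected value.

Offer B ($68,000)

Offer A = 0.8 × 12000 + 0.05 × 198000 + 0.1 × 105000 + 0.05 × 85000 = 9600 + 9900 + 10500 + 4250 = 34250
Offer B: 68000 (certain)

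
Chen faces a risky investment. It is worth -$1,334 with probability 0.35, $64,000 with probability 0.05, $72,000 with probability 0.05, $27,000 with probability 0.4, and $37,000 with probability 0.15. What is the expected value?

EV = 0.35 × (-1334) + 0.05 × 64000 + 0.05 × 72000 + 0.4 × 27000 + 0.15 × 37000 = -466.9 + 3200 + 3600 + 10800 + 5550 = 22683.1

$22,683.10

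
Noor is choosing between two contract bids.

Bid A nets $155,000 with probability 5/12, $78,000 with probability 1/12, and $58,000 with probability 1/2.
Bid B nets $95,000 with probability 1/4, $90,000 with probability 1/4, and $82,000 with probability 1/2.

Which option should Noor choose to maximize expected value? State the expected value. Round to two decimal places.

Bid A ($100,083.33)

Bid A = 5/12 × 155000 + 1/12 × 78000 + 1/2 × 58000 = 64583.3333 + 6500 + 29000 = 100083.3333
Bid B = 1/4 × 95000 + 1/4 × 90000 + 1/2 × 82000 = 23750 + 22500 + 41000 = 87250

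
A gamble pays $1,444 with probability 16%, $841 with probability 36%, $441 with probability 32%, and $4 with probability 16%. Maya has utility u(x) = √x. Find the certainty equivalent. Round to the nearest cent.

$555.07

E[u] = 0.16·√1444 + 0.36·√841 + 0.32·√441 + 0.16·√4 = 0.16·38 + 0.36·29 + 0.32·21 + 0.16·2 = 23.56
CE = (23.56)² = 555.0736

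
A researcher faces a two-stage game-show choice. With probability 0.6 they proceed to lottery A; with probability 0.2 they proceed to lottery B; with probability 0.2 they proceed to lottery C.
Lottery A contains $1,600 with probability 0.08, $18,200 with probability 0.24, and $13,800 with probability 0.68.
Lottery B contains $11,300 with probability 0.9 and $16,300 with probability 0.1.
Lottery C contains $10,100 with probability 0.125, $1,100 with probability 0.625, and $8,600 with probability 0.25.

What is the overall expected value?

EV(A) = 0.08 × 1600 + 0.24 × 18200 + 0.68 × 13800 = 128 + 4368 + 9384 = 13880
EV(B) = 0.9 × 11300 + 0.1 × 16300 = 10170 + 1630 = 11800
EV(C) = 0.125 × 10100 + 0.625 × 1100 + 0.25 × 8600 = 1262.5 + 687.5 + 2150 = 4100
Overall = 0.6 × 13880 + 0.2 × 11800 + 0.2 × 4100 = 8328 + 2360 + 820 = 11508

$11,508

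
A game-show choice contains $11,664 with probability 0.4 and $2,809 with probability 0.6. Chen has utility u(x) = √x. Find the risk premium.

E[u] = 0.4·√11664 + 0.6·√2809 = 0.4·108 + 0.6·53 = 75
CE = (75)² = 5625
Risk premium = EV − CE = 6351 − 5625 = 726

$726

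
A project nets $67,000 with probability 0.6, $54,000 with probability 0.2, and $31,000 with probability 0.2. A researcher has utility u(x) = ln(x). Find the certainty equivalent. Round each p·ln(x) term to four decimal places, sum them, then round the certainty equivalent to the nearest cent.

$55,000.63

E[u] = 0.6·ln(67000) + 0.2·ln(54000) + 0.2·ln(31000) = 6.6675 + 2.1793 + 2.0683 = 10.9151
CE = e^10.9151 ≈ 55000.63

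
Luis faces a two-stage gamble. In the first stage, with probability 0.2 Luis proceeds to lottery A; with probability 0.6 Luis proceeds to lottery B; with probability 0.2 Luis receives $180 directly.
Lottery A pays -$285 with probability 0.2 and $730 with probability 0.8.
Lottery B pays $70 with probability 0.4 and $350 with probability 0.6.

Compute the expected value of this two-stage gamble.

EV(A) = 0.2 × (-285) + 0.8 × 730 = -57 + 584 = 527
EV(B) = 0.4 × 70 + 0.6 × 350 = 28 + 210 = 238
Branch C: 180 (certain)
Overall = 0.2 × 527 + 0.6 × 238 + 0.2 × 180 = 105.4 + 142.8 + 36 = 284.2

$284.20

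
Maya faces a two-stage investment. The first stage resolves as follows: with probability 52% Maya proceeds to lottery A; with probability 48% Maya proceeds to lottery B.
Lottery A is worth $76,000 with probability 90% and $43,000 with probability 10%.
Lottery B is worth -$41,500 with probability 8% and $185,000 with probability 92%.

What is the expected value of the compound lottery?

$117,906.40

EV(A) = 0.9 × 76000 + 0.1 × 43000 = 68400 + 4300 = 72700
EV(B) = 0.08 × (-41500) + 0.92 × 185000 = -3320 + 170200 = 166880
Overall = 0.52 × 72700 + 0.48 × 166880 = 37804 + 80102.4 = 117906.4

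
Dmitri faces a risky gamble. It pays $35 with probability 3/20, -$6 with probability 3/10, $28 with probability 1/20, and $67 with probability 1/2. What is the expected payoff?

EV = 3/20 × 35 + 3/10 × (-6) + 1/20 × 28 + 1/2 × 67 = 5.25 − 1.8 + 1.4 + 33.5 = 38.35

$38.35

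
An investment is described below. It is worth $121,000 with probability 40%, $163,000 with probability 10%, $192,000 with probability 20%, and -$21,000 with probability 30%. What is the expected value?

$96,800

EV = 0.4 × 121000 + 0.1 × 163000 + 0.2 × 192000 + 0.3 × (-21000) = 48400 + 16300 + 38400 − 6300 = 96800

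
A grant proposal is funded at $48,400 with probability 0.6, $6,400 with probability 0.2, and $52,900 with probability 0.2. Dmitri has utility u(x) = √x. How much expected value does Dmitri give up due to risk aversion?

E[u] = 0.6·√48400 + 0.2·√6400 + 0.2·√52900 = 0.6·220 + 0.2·80 + 0.2·230 = 194
CE = (194)² = 37636
Risk premium = EV − CE = 40900 − 37636 = 3264

$3,264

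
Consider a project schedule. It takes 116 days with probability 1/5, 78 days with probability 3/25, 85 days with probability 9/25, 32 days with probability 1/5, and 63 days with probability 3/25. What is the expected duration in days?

77.12 days

EV = 1/5 × 116 + 3/25 × 78 + 9/25 × 85 + 1/5 × 32 + 3/25 × 63 = 23.2 + 9.36 + 30.6 + 6.4 + 7.56 = 77.12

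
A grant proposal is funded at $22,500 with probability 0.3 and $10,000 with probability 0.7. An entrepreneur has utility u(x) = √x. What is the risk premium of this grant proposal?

$525

E[u] = 0.3·√22500 + 0.7·√10000 = 0.3·150 + 0.7·100 = 115
CE = (115)² = 13225
Risk premium = EV − CE = 13750 − 13225 = 525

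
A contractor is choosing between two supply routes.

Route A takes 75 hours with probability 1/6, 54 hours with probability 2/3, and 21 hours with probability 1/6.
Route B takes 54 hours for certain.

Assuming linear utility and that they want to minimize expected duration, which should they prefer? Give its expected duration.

Route A = 1/6 × 75 + 2/3 × 54 + 1/6 × 21 = 12.5 + 36 + 3.5 = 52
Route B: 54 (certain)

Route A (52 hours)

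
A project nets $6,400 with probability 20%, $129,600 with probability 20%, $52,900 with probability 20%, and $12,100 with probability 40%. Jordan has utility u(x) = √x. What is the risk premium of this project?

$10,936

E[u] = 0.2·√6400 + 0.2·√129600 + 0.2·√52900 + 0.4·√12100 = 0.2·80 + 0.2·360 + 0.2·230 + 0.4·110 = 178
CE = (178)² = 31684
Risk premium = EV − CE = 42620 − 31684 = 10936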